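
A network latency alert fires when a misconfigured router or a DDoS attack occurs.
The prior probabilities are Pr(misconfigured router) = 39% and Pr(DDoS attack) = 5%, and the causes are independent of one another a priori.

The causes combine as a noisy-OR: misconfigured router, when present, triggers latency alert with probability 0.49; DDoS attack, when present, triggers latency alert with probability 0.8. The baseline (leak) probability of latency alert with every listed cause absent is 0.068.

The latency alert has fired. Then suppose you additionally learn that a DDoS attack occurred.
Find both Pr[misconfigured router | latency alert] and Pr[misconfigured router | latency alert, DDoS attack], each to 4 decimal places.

Under noisy-OR, P(latency alert | causes) = 1 − (1−0.068)·∏(1−qᵢ) over the active causes.
P(latency alert) = 0.068·0.61·0.95 + 0.8136·0.61·0.05 + 0.52468·0.39·0.95 + 0.904936·0.39·0.05 = 0.039406 + 0.024815 + 0.194394 + 0.017646 = 0.276261
Restricting to configurations with misconfigured router present: 0.194394 + 0.017646 = 0.212040.
So P(misconfigured router | latency alert) = 0.212040/0.276261 ≈ 0.7675.

Now condition on the additional information:
Numerator (weight on configurations with misconfigured router): 0.904936*0.39 = 0.352925
The normalizing constant is 0.8136*0.61 + 0.904936*0.39 = 0.849221
P(misconfigured router | latency alert, DDoS attack) = 0.352925/0.849221 ≈ 0.4156
This is intercausal reasoning (explaining away): once DDoS attack accounts for the latency alert, misconfigured router becomes less likely.

Pr[misconfigured router | latency alert] ≈ 0.7675; Pr[misconfigured router | latency alert, DDoS attack] ≈ 0.4156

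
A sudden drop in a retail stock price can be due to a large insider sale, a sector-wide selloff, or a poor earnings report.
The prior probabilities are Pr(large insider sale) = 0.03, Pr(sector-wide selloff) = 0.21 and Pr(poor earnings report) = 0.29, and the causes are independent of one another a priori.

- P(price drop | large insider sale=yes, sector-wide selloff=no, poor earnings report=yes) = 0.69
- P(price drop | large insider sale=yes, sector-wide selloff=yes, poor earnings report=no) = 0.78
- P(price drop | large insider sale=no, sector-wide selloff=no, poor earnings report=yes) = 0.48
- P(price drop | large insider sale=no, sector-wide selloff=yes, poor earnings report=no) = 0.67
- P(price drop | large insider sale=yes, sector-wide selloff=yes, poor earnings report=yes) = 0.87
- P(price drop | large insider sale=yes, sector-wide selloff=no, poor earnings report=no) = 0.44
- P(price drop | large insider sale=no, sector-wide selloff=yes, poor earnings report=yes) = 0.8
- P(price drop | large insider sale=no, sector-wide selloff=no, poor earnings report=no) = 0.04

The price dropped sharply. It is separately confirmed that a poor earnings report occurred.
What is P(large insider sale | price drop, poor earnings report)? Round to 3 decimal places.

P(price drop | poor earnings report) = 0.48·0.97·0.79 + 0.8·0.97·0.21 + 0.69·0.03·0.79 + 0.87·0.03·0.21 = 0.367824 + 0.162960 + 0.016353 + 0.005481 = 0.552618
Restricting to configurations with large insider sale present: 0.016353 + 0.005481 = 0.021834.
P(large insider sale | price drop, poor earnings report) = 0.021834 / 0.552618 ≈ 0.040

P(large insider sale | price drop, poor earnings report) ≈ 0.040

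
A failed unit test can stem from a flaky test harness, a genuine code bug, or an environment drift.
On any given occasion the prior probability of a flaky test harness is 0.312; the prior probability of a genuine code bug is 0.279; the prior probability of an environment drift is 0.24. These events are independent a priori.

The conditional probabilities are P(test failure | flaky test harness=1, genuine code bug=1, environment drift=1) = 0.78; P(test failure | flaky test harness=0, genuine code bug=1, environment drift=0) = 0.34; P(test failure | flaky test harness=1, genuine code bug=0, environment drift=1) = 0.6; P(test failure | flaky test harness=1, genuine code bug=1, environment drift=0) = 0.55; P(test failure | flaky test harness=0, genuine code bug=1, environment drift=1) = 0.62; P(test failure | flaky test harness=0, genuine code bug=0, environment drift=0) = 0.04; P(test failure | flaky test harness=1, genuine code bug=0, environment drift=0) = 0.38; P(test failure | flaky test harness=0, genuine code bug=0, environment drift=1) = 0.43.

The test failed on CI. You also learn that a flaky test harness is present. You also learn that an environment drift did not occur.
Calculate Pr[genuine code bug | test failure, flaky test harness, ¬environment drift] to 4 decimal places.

Pr[genuine code bug | test failure, flaky test harness, ¬environment drift] ≈ 0.3590

By total probability over both values of genuine code bug:
  P(test failure | flaky test harness, ¬environment drift) = 0.38*0.721 + 0.55*0.279
        = 0.273980 + 0.153450 = 0.427430
Configurations with genuine code bug contribute 0.153450, so
  P(genuine code bug | test failure, flaky test harness, ¬environment drift) = 0.153450 / 0.427430 ≈ 0.3590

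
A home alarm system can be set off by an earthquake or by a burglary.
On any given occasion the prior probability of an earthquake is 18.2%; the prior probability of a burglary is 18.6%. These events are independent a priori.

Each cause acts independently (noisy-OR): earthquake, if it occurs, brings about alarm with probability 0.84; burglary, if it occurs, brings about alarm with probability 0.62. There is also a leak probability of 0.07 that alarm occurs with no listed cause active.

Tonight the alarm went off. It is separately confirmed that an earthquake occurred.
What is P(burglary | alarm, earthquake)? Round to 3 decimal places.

Under noisy-OR, P(alarm | causes) = 1 − (1−0.07)·∏(1−qᵢ) over the active causes.
P(alarm | earthquake) = 0.8512·0.814 + 0.943456·0.186 = 0.692877 + 0.175483 = 0.868360
The burglary-present share is 0.943456·0.186 = 0.175483.
So P(burglary | alarm, earthquake) = 0.175483/0.868360 ≈ 0.202.

P(burglary | alarm, earthquake) ≈ 0.202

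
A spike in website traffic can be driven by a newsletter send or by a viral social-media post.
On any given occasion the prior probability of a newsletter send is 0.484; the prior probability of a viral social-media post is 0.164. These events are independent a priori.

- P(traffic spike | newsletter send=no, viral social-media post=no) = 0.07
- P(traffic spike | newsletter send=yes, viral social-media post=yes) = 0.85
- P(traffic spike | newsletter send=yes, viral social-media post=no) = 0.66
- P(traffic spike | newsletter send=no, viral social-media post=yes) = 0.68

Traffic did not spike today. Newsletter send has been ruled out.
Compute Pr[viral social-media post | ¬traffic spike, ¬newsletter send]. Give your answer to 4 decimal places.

Pr[viral social-media post | ¬traffic spike, ¬newsletter send] ≈ 0.0632

Numerator (weight on configurations with viral social-media post): 0.32*0.164 = 0.052480
Denominator P(¬traffic spike | ¬newsletter send): 0.93*0.836 + 0.32*0.164 = 0.829960
Posterior = 0.052480 / 0.829960 ≈ 0.0632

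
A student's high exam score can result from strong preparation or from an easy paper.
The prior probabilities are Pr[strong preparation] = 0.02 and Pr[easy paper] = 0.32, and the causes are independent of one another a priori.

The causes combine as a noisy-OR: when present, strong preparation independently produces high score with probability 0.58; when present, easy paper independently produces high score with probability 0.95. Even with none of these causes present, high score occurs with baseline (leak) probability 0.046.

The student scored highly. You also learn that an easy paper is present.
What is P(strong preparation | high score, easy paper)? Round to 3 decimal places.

P(strong preparation | high score, easy paper) ≈ 0.021

Under noisy-OR, P(high score | causes) = 1 − (1−0.046)·∏(1−qᵢ) over the active causes.
Weight on strong preparation=true, given the evidence: 0.979966×0.02 = 0.019599
Normalizer over all consistent configurations: 0.9523×0.98 + 0.979966×0.02 = 0.952853
P(strong preparation | high score, easy paper) = 0.019599/0.952853 ≈ 0.021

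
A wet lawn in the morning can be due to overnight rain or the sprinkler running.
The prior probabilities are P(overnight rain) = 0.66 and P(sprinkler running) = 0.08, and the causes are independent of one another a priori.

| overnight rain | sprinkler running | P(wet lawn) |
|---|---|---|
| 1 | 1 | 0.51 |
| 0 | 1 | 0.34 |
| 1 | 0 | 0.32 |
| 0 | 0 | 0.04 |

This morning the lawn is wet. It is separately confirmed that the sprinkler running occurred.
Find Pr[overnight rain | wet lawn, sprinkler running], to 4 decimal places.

P(wet lawn | sprinkler running) = 0.34·0.34 + 0.51·0.66 = 0.115600 + 0.336600 = 0.452200
Of this, 0.336600 comes from 0.51·0.66 (the overnight rain=true cases).
P(overnight rain | wet lawn, sprinkler running) = 0.336600 / 0.452200 ≈ 0.7444

Pr[overnight rain | wet lawn, sprinkler running] ≈ 0.7444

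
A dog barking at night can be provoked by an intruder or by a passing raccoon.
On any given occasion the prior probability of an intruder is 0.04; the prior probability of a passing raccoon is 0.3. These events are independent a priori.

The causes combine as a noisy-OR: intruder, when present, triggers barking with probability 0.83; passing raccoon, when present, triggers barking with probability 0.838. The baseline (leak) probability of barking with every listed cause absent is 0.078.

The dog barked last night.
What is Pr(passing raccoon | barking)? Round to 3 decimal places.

Under noisy-OR, P(barking | causes) = 1 − (1−0.078)·∏(1−qᵢ) over the active causes.
Numerator (weight on configurations with passing raccoon): 0.244983 + 0.011695 = 0.256678
Normalizer over all consistent configurations: 0.078×0.96×0.7 + 0.850636×0.96×0.3 + 0.84326×0.04×0.7 + 0.974608×0.04×0.3 = 0.332705
Posterior = 0.256678 / 0.332705 ≈ 0.771

Pr(passing raccoon | barking) ≈ 0.771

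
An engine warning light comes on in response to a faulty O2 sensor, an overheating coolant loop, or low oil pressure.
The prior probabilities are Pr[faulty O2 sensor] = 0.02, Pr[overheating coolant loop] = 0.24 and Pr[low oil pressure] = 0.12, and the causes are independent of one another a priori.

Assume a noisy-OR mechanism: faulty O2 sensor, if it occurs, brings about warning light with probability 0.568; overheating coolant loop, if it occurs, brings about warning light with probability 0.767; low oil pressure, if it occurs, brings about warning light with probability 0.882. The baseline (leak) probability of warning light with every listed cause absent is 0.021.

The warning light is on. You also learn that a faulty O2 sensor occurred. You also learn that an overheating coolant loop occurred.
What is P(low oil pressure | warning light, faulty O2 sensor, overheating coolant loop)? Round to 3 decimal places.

P(low oil pressure | warning light, faulty O2 sensor, overheating coolant loop) ≈ 0.130

Under noisy-OR, P(warning light | causes) = 1 − (1−0.021)·∏(1−qᵢ) over the active causes.
Weight on low oil pressure=true, given the evidence: 0.988372*0.12 = 0.118605
The normalizing constant is 0.901458*0.88 + 0.988372*0.12 = 0.911888
Posterior = 0.118605 / 0.911888 ≈ 0.130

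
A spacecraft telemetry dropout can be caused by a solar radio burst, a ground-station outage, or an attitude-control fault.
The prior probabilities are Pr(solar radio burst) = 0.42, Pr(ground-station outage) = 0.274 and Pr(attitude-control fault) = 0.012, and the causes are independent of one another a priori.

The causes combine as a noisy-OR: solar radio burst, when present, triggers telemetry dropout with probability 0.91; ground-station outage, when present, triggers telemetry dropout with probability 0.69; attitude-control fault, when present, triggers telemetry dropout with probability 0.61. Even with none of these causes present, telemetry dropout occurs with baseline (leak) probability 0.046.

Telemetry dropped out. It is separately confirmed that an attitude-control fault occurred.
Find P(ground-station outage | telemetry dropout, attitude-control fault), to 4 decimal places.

P(ground-station outage | telemetry dropout, attitude-control fault) ≈ 0.3128

Under noisy-OR, P(telemetry dropout | causes) = 1 − (1−0.046)·∏(1−qᵢ) over the active causes.
Weight on ground-station outage=true, given the evidence: 0.140590 + 0.113885 = 0.254475
Denominator P(telemetry dropout | attitude-control fault): 0.62794×0.58×0.726 + 0.884661×0.58×0.274 + 0.966515×0.42×0.726 + 0.98962×0.42×0.274 = 0.813598
Posterior = 0.254475 / 0.813598 ≈ 0.3128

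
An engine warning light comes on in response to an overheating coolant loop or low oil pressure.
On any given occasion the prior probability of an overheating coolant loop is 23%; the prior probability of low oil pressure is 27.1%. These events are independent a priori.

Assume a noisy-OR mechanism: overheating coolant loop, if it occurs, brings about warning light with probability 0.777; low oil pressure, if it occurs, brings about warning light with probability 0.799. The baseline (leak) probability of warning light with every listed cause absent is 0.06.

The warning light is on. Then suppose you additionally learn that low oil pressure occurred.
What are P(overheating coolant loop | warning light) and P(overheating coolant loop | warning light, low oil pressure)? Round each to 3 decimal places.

Under noisy-OR, P(warning light | causes) = 1 − (1−0.06)·∏(1−qᵢ) over the active causes.
Enumerate the 4 (overheating coolant loop, low oil pressure) configurations and weight by the priors:
  P(warning light) = 0.06*0.77*0.729 + 0.81106*0.77*0.271 + 0.79038*0.23*0.729 + 0.957866*0.23*0.271
        = 0.033680 + 0.169244 + 0.132523 + 0.059704 = 0.395151
Configurations with overheating coolant loop contribute 0.192227, so
  P(overheating coolant loop | warning light) = 0.192227 / 0.395151 ≈ 0.486

With the extra evidence:
P(warning light | low oil pressure) = 0.81106×0.77 + 0.957866×0.23 = 0.624516 + 0.220309 = 0.844825
Restricting to configurations with overheating coolant loop present: 0.957866×0.23 = 0.220309.
P(overheating coolant loop | warning light, low oil pressure) = 0.220309 / 0.844825 ≈ 0.261

P(overheating coolant loop | warning light) ≈ 0.486; P(overheating coolant loop | warning light, low oil pressure) ≈ 0.261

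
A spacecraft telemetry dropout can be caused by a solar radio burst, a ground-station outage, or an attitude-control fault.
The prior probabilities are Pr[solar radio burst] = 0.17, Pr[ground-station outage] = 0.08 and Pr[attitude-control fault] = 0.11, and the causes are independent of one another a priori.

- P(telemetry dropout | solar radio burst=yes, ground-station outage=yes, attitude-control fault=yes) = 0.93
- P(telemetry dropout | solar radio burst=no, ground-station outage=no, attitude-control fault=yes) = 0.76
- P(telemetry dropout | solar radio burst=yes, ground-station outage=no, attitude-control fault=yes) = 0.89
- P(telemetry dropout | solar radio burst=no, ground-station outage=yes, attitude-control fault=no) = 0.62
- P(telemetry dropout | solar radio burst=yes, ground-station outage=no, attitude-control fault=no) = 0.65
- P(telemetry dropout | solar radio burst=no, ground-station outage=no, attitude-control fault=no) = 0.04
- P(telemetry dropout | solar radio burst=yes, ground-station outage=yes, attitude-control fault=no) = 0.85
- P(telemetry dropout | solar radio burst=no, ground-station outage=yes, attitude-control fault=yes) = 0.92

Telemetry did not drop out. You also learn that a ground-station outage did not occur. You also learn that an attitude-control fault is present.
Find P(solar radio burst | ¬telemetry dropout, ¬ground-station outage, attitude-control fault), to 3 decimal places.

P(solar radio burst | ¬telemetry dropout, ¬ground-station outage, attitude-control fault) ≈ 0.086

For the numerator, keep only solar radio burst=true terms: 0.11·0.17 = 0.018700
Denominator P(¬telemetry dropout | ¬ground-station outage, attitude-control fault): 0.24·0.83 + 0.11·0.17 = 0.217900
Posterior = 0.018700 / 0.217900 ≈ 0.086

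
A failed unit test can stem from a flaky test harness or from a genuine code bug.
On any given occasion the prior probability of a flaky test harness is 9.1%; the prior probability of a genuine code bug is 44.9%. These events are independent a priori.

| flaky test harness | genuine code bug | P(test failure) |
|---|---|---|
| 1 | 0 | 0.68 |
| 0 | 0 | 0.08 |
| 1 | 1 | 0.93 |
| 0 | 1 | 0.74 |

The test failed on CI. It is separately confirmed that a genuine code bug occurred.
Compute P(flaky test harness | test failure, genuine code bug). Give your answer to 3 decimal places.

P(flaky test harness | test failure, genuine code bug) ≈ 0.112

P(test failure | genuine code bug) = 0.74*0.909 + 0.93*0.091 = 0.672660 + 0.084630 = 0.757290
Restricting to configurations with flaky test harness present: 0.93*0.091 = 0.084630.
P(flaky test harness | test failure, genuine code bug) = 0.084630 / 0.757290 ≈ 0.112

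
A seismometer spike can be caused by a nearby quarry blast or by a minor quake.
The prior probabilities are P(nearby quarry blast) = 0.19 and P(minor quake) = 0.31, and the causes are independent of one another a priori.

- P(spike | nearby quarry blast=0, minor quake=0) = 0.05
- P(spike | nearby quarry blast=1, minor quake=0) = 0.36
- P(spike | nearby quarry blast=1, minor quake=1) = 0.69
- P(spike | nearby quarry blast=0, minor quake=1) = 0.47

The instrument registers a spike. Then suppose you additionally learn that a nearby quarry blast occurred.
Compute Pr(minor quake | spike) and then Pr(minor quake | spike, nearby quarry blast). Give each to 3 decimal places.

Pr(minor quake | spike) ≈ 0.679; Pr(minor quake | spike, nearby quarry blast) ≈ 0.463

Numerator (weight on configurations with minor quake): 0.118017 + 0.040641 = 0.158658
Denominator P(spike): 0.05×0.81×0.69 + 0.47×0.81×0.31 + 0.36×0.19×0.69 + 0.69×0.19×0.31 = 0.233799
Posterior = 0.158658 / 0.233799 ≈ 0.679

With the extra evidence:
P(spike | nearby quarry blast) = 0.36*0.69 + 0.69*0.31 = 0.248400 + 0.213900 = 0.462300
The minor quake-present share is 0.69*0.31 = 0.213900.
Hence the posterior is 0.213900/0.462300 ≈ 0.463.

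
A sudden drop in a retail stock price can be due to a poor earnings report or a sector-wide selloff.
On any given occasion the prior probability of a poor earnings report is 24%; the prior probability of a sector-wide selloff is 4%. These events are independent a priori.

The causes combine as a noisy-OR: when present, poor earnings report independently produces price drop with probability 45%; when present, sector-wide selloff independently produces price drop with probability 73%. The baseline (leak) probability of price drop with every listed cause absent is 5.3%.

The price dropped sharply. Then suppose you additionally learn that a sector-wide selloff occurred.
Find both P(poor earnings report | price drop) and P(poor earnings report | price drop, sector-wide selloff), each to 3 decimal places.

P(poor earnings report | price drop) ≈ 0.659; P(poor earnings report | price drop, sector-wide selloff) ≈ 0.267

Under noisy-OR, P(price drop | causes) = 1 − (1−0.053)·∏(1−qᵢ) over the active causes.
Weight on poor earnings report=true, given the evidence: 0.110396 + 0.008250 = 0.118646
The normalizing constant is 0.053*0.76*0.96 + 0.74431*0.76*0.04 + 0.47915*0.24*0.96 + 0.859371*0.24*0.04 = 0.179942
Posterior = 0.118646 / 0.179942 ≈ 0.659

Now condition on the additional information:
Weight on poor earnings report=true, given the evidence: 0.859371×0.24 = 0.206249
Normalizer over all consistent configurations: 0.74431×0.76 + 0.859371×0.24 = 0.771925
Posterior = 0.206249 / 0.771925 ≈ 0.267
Conditioning on sector-wide selloff lowers the posterior on poor earnings report: the classic explaining-away effect in a common-effect structure.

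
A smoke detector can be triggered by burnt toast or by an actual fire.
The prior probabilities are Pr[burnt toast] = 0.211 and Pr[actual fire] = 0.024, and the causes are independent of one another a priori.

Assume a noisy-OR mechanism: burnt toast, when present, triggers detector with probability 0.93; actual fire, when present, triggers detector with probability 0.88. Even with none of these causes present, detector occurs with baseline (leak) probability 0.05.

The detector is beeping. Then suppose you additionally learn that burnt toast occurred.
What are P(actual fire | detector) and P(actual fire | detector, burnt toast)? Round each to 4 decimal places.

Under noisy-OR, P(detector | causes) = 1 − (1−0.05)·∏(1−qᵢ) over the active causes.
Numerator (weight on configurations with actual fire): 0.016777 + 0.005024 = 0.021801
Denominator P(detector): 0.05×0.789×0.976 + 0.886×0.789×0.024 + 0.9335×0.211×0.976 + 0.99202×0.211×0.024 = 0.252545
P(actual fire | detector) = 0.021801/0.252545 ≈ 0.0863

Now also conditioning on burnt toast=true:
Enumerate both values of actual fire and weight by the priors:
  P(detector | burnt toast) = 0.9335×0.976 + 0.99202×0.024
        = 0.911096 + 0.023808 = 0.934904
Configurations with actual fire contribute 0.023808, so
  P(actual fire | detector, burnt toast) = 0.023808 / 0.934904 ≈ 0.0255

P(actual fire | detector) ≈ 0.0863; P(actual fire | detector, burnt toast) ≈ 0.0255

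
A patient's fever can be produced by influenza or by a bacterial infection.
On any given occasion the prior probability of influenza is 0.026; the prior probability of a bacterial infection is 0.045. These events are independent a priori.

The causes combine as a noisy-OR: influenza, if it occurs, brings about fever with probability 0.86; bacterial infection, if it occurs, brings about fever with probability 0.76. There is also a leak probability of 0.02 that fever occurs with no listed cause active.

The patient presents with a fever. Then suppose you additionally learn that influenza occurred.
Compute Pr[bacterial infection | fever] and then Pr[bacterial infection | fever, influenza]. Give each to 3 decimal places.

Under noisy-OR, P(fever | causes) = 1 − (1−0.02)·∏(1−qᵢ) over the active causes.
Numerator (weight on configurations with bacterial infection): 0.033521 + 0.001131 = 0.034652
Denominator P(fever): 0.02×0.974×0.955 + 0.7648×0.974×0.045 + 0.8628×0.026×0.955 + 0.967072×0.026×0.045 = 0.074678
Posterior = 0.034652 / 0.074678 ≈ 0.464

Now condition on the additional information:
For the numerator, keep only bacterial infection=true terms: 0.967072·0.045 = 0.043518
The normalizing constant is 0.8628·0.955 + 0.967072·0.045 = 0.867492
P(bacterial infection | fever, influenza) = 0.043518/0.867492 ≈ 0.050
This is intercausal reasoning (explaining away): once influenza accounts for the fever, bacterial infection becomes less likely.

Pr[bacterial infection | fever] ≈ 0.464; Pr[bacterial infection | fever, influenza] ≈ 0.050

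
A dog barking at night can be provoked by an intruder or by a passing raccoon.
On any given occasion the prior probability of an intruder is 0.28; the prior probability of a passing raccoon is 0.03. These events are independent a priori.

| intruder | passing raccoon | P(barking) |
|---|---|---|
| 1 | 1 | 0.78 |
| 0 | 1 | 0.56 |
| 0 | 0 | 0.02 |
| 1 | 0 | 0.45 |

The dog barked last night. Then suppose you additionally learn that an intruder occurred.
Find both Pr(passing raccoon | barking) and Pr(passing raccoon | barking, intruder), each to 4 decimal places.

Enumerate the 4 (intruder, passing raccoon) configurations and weight by the priors:
  P(barking) = 0.02·0.72·0.97 + 0.56·0.72·0.03 + 0.45·0.28·0.97 + 0.78·0.28·0.03
        = 0.013968 + 0.012096 + 0.122220 + 0.006552 = 0.154836
Configurations with passing raccoon contribute 0.018648, so
  P(passing raccoon | barking) = 0.018648 / 0.154836 ≈ 0.1204

Now condition on the additional information:
P(barking | intruder) = 0.45·0.97 + 0.78·0.03 = 0.436500 + 0.023400 = 0.459900
Restricting to configurations with passing raccoon present: 0.78·0.03 = 0.023400.
So P(passing raccoon | barking, intruder) = 0.023400/0.459900 ≈ 0.0509.
The drop from 0.1204 to 0.0509 is the explaining-away (discounting) effect.

Pr(passing raccoon | barking) ≈ 0.1204; Pr(passing raccoon | barking, intruder) ≈ 0.0509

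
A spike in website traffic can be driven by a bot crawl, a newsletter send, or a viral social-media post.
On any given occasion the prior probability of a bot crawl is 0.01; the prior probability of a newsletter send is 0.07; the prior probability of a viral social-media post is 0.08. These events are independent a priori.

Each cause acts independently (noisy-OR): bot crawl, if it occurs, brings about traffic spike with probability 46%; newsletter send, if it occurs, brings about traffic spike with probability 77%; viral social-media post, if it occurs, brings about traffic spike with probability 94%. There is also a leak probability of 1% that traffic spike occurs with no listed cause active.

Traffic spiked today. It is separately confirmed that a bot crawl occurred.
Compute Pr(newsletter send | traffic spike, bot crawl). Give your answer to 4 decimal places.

Under noisy-OR, P(traffic spike | causes) = 1 − (1−0.01)·∏(1−qᵢ) over the active causes.
Numerator (weight on configurations with newsletter send): 0.056482 + 0.005559 = 0.062041
The normalizing constant is 0.4654*0.93*0.92 + 0.967924*0.93*0.08 + 0.877042*0.07*0.92 + 0.992623*0.07*0.08 = 0.532251
P(newsletter send | traffic spike, bot crawl) = 0.062041/0.532251 ≈ 0.1166

Pr(newsletter send | traffic spike, bot crawl) ≈ 0.1166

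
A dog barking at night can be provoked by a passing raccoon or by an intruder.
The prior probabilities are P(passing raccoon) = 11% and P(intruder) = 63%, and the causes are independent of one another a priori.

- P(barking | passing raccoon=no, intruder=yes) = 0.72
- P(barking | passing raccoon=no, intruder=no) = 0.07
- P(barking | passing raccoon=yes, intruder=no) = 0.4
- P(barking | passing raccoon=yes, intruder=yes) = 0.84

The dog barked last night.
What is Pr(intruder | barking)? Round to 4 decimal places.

Pr(intruder | barking) ≈ 0.9215

Enumerate the 4 (passing raccoon, intruder) configurations and weight by the priors:
  P(barking) = 0.07×0.89×0.37 + 0.72×0.89×0.63 + 0.4×0.11×0.37 + 0.84×0.11×0.63
        = 0.023051 + 0.403704 + 0.016280 + 0.058212 = 0.501247
Keeping only the intruder-present terms gives 0.461916, so
  P(intruder | barking) = 0.461916 / 0.501247 ≈ 0.9215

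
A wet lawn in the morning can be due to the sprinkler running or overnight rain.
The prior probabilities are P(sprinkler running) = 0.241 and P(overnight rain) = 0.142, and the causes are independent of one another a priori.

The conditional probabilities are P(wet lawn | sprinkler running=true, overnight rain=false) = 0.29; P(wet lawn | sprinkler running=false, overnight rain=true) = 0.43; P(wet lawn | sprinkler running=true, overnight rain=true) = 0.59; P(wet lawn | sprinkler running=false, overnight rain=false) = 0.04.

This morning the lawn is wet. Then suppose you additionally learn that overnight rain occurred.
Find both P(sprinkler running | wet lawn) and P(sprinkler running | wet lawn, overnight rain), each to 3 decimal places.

P(sprinkler running | wet lawn) ≈ 0.525; P(sprinkler running | wet lawn, overnight rain) ≈ 0.303

Weight on sprinkler running=true, given the evidence: 0.059966 + 0.020191 = 0.080157
Normalizer over all consistent configurations: 0.04×0.759×0.858 + 0.43×0.759×0.142 + 0.29×0.241×0.858 + 0.59×0.241×0.142 = 0.152551
P(sprinkler running | wet lawn) = 0.080157/0.152551 ≈ 0.525

With the extra evidence:
P(wet lawn | overnight rain) = 0.43*0.759 + 0.59*0.241 = 0.326370 + 0.142190 = 0.468560
The sprinkler running-present share is 0.59*0.241 = 0.142190.
P(sprinkler running | wet lawn, overnight rain) = 0.142190 / 0.468560 ≈ 0.303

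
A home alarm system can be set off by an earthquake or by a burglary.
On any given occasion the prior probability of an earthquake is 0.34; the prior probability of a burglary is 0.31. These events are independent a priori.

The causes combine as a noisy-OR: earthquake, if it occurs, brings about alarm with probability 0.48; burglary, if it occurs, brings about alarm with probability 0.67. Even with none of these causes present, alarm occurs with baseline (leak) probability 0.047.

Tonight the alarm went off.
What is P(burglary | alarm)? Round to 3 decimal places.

Under noisy-OR, P(alarm | causes) = 1 − (1−0.047)·∏(1−qᵢ) over the active causes.
Sum P(alarm|·) weighted by the priors over the 4 (earthquake, burglary) configurations:
  P(alarm) = 0.047·0.66·0.69 + 0.68551·0.66·0.31 + 0.50444·0.34·0.69 + 0.836465·0.34·0.31
        = 0.021404 + 0.140255 + 0.118342 + 0.088163 = 0.368164
The terms with burglary present sum to 0.228418, so
  P(burglary | alarm) = 0.228418 / 0.368164 ≈ 0.620

P(burglary | alarm) ≈ 0.620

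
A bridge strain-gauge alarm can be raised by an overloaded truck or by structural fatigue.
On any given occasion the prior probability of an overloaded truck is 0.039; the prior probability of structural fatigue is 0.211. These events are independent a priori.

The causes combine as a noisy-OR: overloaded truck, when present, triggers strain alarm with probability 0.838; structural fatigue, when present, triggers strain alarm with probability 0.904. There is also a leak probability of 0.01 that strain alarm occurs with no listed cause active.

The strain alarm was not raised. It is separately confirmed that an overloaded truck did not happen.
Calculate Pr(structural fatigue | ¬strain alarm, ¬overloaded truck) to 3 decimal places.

Under noisy-OR, P(strain alarm | causes) = 1 − (1−0.01)·∏(1−qᵢ) over the active causes.
P(¬strain alarm | ¬overloaded truck) = 0.99*0.789 + 0.09504*0.211 = 0.781110 + 0.020053 = 0.801163
Of this, 0.020053 comes from 0.09504*0.211 (the structural fatigue=true cases).
So P(structural fatigue | ¬strain alarm, ¬overloaded truck) = 0.020053/0.801163 ≈ 0.025.

Pr(structural fatigue | ¬strain alarm, ¬overloaded truck) ≈ 0.025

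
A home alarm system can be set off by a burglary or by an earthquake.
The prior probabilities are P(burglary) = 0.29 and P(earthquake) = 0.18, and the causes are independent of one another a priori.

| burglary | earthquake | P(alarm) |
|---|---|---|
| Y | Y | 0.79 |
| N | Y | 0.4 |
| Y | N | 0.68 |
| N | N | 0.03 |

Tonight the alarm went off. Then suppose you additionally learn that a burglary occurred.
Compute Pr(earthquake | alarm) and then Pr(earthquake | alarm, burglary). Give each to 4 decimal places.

For the numerator, keep only earthquake=true terms: 0.051120 + 0.041238 = 0.092358
The normalizing constant is 0.03×0.71×0.82 + 0.4×0.71×0.18 + 0.68×0.29×0.82 + 0.79×0.29×0.18 = 0.271528
Posterior = 0.092358 / 0.271528 ≈ 0.3401

Now also conditioning on burglary=true:
P(alarm | burglary) = 0.68·0.82 + 0.79·0.18 = 0.557600 + 0.142200 = 0.699800
Of this, 0.142200 comes from 0.79·0.18 (the earthquake=true cases).
P(earthquake | alarm, burglary) = 0.142200 / 0.699800 ≈ 0.2032

Pr(earthquake | alarm) ≈ 0.3401; Pr(earthquake | alarm, burglary) ≈ 0.2032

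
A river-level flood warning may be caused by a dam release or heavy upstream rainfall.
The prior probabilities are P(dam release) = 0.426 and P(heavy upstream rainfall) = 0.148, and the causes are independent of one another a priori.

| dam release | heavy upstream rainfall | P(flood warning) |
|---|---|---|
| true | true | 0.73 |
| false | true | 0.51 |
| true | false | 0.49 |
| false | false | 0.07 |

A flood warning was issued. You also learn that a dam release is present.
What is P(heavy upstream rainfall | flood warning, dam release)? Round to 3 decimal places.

Sum P(flood warning|·) weighted by the priors over both values of heavy upstream rainfall:
  P(flood warning | dam release) = 0.49·0.852 + 0.73·0.148
        = 0.417480 + 0.108040 = 0.525520
Keeping only the heavy upstream rainfall-present terms gives 0.108040, so
  P(heavy upstream rainfall | flood warning, dam release) = 0.108040 / 0.525520 ≈ 0.206

P(heavy upstream rainfall | flood warning, dam release) ≈ 0.206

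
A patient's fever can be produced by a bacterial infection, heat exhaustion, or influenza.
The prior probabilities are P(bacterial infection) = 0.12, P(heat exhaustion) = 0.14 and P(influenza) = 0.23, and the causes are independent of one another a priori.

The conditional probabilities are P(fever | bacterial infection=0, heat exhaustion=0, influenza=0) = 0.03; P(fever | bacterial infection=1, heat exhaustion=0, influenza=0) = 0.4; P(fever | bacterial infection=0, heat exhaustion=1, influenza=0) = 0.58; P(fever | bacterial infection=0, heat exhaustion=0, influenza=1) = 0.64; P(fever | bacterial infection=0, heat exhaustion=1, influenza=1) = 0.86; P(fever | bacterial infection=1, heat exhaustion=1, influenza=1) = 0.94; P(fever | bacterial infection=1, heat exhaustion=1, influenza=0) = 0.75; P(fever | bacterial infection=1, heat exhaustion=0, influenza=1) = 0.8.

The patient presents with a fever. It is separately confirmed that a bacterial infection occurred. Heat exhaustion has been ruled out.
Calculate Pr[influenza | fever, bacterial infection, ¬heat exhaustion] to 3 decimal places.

Pr[influenza | fever, bacterial infection, ¬heat exhaustion] ≈ 0.374

Weight on influenza=true, given the evidence: 0.8*0.23 = 0.184000
Normalizer over all consistent configurations: 0.4*0.77 + 0.8*0.23 = 0.492000
Posterior = 0.184000 / 0.492000 ≈ 0.374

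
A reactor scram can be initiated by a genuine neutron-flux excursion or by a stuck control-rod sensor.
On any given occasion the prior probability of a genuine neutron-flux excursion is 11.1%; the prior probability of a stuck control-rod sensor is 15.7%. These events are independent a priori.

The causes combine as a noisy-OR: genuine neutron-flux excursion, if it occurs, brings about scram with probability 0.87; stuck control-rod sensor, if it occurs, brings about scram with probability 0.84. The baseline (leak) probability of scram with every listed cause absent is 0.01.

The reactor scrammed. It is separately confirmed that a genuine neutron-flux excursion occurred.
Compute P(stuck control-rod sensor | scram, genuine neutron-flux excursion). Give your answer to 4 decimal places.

Under noisy-OR, P(scram | causes) = 1 − (1−0.01)·∏(1−qᵢ) over the active causes.
P(scram | genuine neutron-flux excursion) = 0.8713·0.843 + 0.979408·0.157 = 0.734506 + 0.153767 = 0.888273
The stuck control-rod sensor-present share is 0.979408·0.157 = 0.153767.
P(stuck control-rod sensor | scram, genuine neutron-flux excursion) = 0.153767 / 0.888273 ≈ 0.1731

P(stuck control-rod sensor | scram, genuine neutron-flux excursion) ≈ 0.1731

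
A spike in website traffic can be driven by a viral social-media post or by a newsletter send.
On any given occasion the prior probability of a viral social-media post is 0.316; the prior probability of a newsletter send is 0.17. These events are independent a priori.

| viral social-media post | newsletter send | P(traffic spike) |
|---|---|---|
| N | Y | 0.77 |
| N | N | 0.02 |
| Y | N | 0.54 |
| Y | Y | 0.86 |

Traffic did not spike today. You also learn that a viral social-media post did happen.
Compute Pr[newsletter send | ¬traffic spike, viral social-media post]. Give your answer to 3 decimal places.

Pr[newsletter send | ¬traffic spike, viral social-media post] ≈ 0.059

Enumerate both values of newsletter send and weight by the priors:
  P(¬traffic spike | viral social-media post) = 0.46*0.83 + 0.14*0.17
        = 0.381800 + 0.023800 = 0.405600
The terms with newsletter send present sum to 0.023800, so
  P(newsletter send | ¬traffic spike, viral social-media post) = 0.023800 / 0.405600 ≈ 0.059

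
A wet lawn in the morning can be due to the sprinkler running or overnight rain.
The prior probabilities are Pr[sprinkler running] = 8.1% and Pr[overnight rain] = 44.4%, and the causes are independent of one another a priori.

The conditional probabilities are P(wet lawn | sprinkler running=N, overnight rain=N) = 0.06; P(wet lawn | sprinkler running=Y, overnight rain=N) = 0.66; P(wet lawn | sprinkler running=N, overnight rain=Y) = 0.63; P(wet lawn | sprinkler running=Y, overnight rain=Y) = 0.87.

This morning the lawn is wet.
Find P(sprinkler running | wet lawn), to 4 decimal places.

P(sprinkler running | wet lawn) ≈ 0.1750

Numerator (weight on configurations with sprinkler running): 0.029724 + 0.031289 = 0.061013
Normalizer over all consistent configurations: 0.06*0.919*0.556 + 0.63*0.919*0.444 + 0.66*0.081*0.556 + 0.87*0.081*0.444 = 0.348734
P(sprinkler running | wet lawn) = 0.061013/0.348734 ≈ 0.1750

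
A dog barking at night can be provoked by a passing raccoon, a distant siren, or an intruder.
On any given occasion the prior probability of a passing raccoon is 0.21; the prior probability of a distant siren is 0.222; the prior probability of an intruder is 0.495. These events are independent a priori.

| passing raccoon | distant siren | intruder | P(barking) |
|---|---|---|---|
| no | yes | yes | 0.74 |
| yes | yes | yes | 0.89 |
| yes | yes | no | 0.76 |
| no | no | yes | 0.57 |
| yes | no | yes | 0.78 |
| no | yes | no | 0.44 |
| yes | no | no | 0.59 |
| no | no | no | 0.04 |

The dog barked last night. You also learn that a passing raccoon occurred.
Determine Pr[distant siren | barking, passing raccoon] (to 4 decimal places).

Pr[distant siren | barking, passing raccoon] ≈ 0.2559

P(barking | passing raccoon) = 0.59×0.778×0.505 + 0.78×0.778×0.495 + 0.76×0.222×0.505 + 0.89×0.222×0.495 = 0.231805 + 0.300386 + 0.085204 + 0.097802 = 0.715197
The distant siren-present share is 0.085204 + 0.097802 = 0.183006.
Hence the posterior is 0.183006/0.715197 ≈ 0.2559.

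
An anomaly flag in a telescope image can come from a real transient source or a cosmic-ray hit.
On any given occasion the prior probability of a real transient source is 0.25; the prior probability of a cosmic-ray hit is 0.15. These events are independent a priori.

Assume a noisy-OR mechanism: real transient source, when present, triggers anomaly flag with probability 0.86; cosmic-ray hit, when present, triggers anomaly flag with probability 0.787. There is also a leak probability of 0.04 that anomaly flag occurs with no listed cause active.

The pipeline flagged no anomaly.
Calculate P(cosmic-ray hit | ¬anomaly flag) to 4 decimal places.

P(cosmic-ray hit | ¬anomaly flag) ≈ 0.0362

Under noisy-OR, P(anomaly flag | causes) = 1 − (1−0.04)·∏(1−qᵢ) over the active causes.
For the numerator, keep only cosmic-ray hit=true terms: 0.023004 + 0.001074 = 0.024078
Normalizer over all consistent configurations: 0.96×0.75×0.85 + 0.20448×0.75×0.15 + 0.1344×0.25×0.85 + 0.028627×0.25×0.15 = 0.664638
P(cosmic-ray hit | ¬anomaly flag) = 0.024078/0.664638 ≈ 0.0362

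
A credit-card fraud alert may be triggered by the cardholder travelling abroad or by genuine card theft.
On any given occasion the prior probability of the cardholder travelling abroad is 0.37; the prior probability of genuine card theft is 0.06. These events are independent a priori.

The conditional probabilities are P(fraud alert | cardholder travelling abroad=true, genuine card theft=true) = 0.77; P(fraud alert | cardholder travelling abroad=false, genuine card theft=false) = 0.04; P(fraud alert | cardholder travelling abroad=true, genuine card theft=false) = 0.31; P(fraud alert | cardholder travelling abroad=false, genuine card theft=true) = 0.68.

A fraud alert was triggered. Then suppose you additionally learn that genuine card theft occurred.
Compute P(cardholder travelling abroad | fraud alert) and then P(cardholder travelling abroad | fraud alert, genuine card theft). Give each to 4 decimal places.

P(cardholder travelling abroad | fraud alert) ≈ 0.7166; P(cardholder travelling abroad | fraud alert, genuine card theft) ≈ 0.3994

P(fraud alert) = 0.04·0.63·0.94 + 0.68·0.63·0.06 + 0.31·0.37·0.94 + 0.77·0.37·0.06 = 0.023688 + 0.025704 + 0.107818 + 0.017094 = 0.174304
The cardholder travelling abroad-present share is 0.107818 + 0.017094 = 0.124912.
So P(cardholder travelling abroad | fraud alert) = 0.124912/0.174304 ≈ 0.7166.

With the extra evidence:
For the numerator, keep only cardholder travelling abroad=true terms: 0.77×0.37 = 0.284900
Denominator P(fraud alert | genuine card theft): 0.68×0.63 + 0.77×0.37 = 0.713300
P(cardholder travelling abroad | fraud alert, genuine card theft) = 0.284900/0.713300 ≈ 0.3994
This is intercausal reasoning (explaining away): once genuine card theft accounts for the fraud alert, cardholder travelling abroad becomes less likely.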